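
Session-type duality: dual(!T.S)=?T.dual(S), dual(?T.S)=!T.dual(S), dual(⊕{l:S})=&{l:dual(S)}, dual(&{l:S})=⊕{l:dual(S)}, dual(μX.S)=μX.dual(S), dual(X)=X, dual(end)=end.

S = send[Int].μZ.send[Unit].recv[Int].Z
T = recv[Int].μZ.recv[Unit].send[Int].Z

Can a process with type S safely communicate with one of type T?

YES

send[Int] | recv[Int]  match
  μZ | μZ  match (μ self-dual)
    send[Unit] | recv[Unit]  match
      recv[Int] | send[Int]  match
        Z | Z  match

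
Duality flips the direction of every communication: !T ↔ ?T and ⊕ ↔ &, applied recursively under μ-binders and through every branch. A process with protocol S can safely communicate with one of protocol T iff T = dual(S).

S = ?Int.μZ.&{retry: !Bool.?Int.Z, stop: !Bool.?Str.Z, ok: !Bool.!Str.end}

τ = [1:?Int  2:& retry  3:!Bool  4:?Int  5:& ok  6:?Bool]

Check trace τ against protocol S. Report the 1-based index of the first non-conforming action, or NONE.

6

[1] ?Int  ok  residual = μZ.…
[2] & retry  ok  residual = !Bool.?Int.μZ.…
[3] !Bool  ok  residual = ?Int.μZ.…
[4] ?Int  ok  residual = μZ.…
[5] & ok  ok  residual = !Bool.!Str.end
[6] got ?Bool, protocol expects !Bool  ✗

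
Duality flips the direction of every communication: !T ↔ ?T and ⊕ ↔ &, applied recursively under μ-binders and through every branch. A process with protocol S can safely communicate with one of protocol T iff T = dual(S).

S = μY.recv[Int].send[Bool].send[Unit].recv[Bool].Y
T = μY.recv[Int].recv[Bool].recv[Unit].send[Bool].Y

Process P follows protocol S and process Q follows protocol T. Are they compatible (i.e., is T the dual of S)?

NO

μY | μY  ✓ (μ self-dual)
  recv[Int] | recv[Int]  ✗ same direction on both sides — not dual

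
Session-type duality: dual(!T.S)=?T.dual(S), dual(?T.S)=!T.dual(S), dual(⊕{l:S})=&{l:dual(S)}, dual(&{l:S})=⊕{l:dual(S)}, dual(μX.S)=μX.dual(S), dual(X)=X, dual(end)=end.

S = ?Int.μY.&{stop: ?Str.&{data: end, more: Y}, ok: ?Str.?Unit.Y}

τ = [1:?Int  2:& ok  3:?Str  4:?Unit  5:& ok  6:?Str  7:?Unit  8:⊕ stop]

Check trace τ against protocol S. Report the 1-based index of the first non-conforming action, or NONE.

8

step 1: ?Int  match  state: μY.…
step 2: & ok  match  state: ?Str.?Unit.μY.…
step 3: ?Str  match  state: ?Unit.μY.…
step 4: ?Unit  match  state: μY.…
step 5: & ok  match  state: ?Str.?Unit.μY.…
step 6: ?Str  match  state: ?Unit.μY.…
step 7: ?Unit  match  state: μY.…
step 8: got ⊕ stop, protocol expects & stop or & ok  ✗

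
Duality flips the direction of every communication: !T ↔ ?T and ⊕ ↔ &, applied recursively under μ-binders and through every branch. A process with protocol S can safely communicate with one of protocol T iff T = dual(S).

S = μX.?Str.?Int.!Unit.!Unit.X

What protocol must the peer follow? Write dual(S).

μX.!Str.!Int.?Unit.?Unit.X

μX → μX  (μ self-dual)
  ?Str → !Str
    ?Int → !Int
      !Unit → ?Unit
        !Unit → ?Unit
          dual(X) = X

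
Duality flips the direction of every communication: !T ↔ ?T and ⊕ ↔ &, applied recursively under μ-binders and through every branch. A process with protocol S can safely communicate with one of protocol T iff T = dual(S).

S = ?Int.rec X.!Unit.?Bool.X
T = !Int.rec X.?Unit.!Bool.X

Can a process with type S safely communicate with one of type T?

YES

?Int vs !Int  ok
  rec X vs rec X  ok (μ self-dual)
    !Unit vs ?Unit  ok
      ?Bool vs !Bool  ok
        X vs X  ok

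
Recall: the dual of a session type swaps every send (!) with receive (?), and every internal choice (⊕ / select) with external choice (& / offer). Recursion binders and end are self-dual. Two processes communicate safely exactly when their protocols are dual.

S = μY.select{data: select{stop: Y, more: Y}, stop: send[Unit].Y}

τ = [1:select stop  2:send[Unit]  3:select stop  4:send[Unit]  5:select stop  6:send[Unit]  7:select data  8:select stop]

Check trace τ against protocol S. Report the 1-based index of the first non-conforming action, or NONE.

step 1: select stop  ✓  residual = send[Unit].μY.…
step 2: send[Unit]  ✓  residual = μY.…
step 3: select stop  ✓  residual = send[Unit].μY.…
step 4: send[Unit]  ✓  residual = μY.…
step 5: select stop  ✓  residual = send[Unit].μY.…
step 6: send[Unit]  ✓  residual = μY.…
step 7: select data  ✓  residual = select{stop: μY.…, more: μY.…}
step 8: select stop  ✓  residual = μY.…
all 8 steps conform

NONE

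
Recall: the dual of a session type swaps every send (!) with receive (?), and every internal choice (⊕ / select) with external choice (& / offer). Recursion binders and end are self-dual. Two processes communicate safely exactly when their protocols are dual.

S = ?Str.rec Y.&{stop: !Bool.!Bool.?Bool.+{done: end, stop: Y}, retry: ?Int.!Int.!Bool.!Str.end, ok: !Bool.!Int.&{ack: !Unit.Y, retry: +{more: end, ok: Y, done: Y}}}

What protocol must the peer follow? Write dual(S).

?Str ↦ !Str
  rec Y ↦ rec Y  (μ self-dual)
    &{stop,retry,ok} ↦ +{stop,retry,ok}  (offer→select)
      • stop:
        !Bool ↦ ?Bool
          !Bool ↦ ?Bool
            ?Bool ↦ !Bool
              +{done,stop} ↦ &{done,stop}  (select→offer)
                • done:
                  end self-dual
                • stop:
                  Y self-dual
      • retry:
        ?Int ↦ !Int
          !Int ↦ ?Int
            !Bool ↦ ?Bool
              !Str ↦ ?Str
                end self-dual
      • ok:
        !Bool ↦ ?Bool
          !Int ↦ ?Int
            &{ack,retry} ↦ +{ack,retry}  (offer→select)
              • ack:
                !Unit ↦ ?Unit
                  Y self-dual
              • retry:
                +{more,ok,done} ↦ &{more,ok,done}  (select→offer)
                  • more:
                    end self-dual
                  • ok:
                    Y self-dual
                  • done:
                    Y self-dual

!Str.rec Y.+{stop: ?Bool.?Bool.!Bool.&{done: end, stop: Y}, retry: !Int.?Int.?Bool.?Str.end, ok: ?Bool.?Int.+{ack: ?Unit.Y, retry: &{more: end, ok: Y, done: Y}}}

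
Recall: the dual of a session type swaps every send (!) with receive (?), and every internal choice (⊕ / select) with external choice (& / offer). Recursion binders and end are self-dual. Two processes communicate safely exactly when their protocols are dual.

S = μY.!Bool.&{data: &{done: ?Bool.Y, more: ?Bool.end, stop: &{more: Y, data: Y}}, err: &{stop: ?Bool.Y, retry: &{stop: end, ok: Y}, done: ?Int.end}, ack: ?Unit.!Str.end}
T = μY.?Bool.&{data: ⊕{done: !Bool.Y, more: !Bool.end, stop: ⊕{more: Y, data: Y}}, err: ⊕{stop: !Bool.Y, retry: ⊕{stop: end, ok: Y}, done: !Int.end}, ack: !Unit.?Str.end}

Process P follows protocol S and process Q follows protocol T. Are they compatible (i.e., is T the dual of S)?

μY vs μY  ok (binder kept)
  !Bool vs ?Bool  ok
    &{data,err,ack} vs &{data,err,ack}  ✗ choice polarity not flipped — not dual

NO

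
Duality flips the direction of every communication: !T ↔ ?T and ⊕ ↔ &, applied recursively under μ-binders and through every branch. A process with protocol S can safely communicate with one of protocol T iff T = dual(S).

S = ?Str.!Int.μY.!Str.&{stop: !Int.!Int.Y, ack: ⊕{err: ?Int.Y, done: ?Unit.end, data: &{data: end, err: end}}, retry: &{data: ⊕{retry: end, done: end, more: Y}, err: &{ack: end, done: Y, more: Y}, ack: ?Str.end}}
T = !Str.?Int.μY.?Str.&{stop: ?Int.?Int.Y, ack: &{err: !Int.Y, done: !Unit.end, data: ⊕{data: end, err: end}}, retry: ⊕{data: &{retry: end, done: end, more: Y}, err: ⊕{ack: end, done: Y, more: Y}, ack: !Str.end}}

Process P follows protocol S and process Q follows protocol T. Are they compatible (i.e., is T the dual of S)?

?Str ‖ !Str  match
  !Int ‖ ?Int  match
    μY ‖ μY  match (rec unchanged)
      !Str ‖ ?Str  match
        &{stop,ack,retry} ‖ &{stop,ack,retry}  ✗ choice polarity not flipped — not dual

NO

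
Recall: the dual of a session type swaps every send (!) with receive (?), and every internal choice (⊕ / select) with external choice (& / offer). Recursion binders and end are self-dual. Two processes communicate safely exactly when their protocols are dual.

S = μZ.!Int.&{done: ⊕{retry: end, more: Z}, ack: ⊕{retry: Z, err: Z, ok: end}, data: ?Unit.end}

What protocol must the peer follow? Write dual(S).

μZ ↦ μZ  (rec unchanged)
  !Int ↦ ?Int
    &{done,ack,data} ↦ ⊕{done,ack,data}  (&→⊕)
      • done:
        ⊕{retry,more} ↦ &{retry,more}  (⊕→&)
          • retry:
            end self-dual
          • more:
            Z self-dual
      • ack:
        ⊕{retry,err,ok} ↦ &{retry,err,ok}  (⊕→&)
          • retry:
            Z self-dual
          • err:
            Z self-dual
          • ok:
            end self-dual
      • data:
        ?Unit ↦ !Unit
          end self-dual

μZ.?Int.⊕{done: &{retry: end, more: Z}, ack: &{retry: Z, err: Z, ok: end}, data: !Unit.end}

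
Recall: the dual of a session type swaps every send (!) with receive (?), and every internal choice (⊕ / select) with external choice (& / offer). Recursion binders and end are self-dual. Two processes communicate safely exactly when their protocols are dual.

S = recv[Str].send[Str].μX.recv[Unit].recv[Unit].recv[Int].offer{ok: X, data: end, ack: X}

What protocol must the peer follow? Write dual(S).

recv[Str] = send[Str]
  send[Str] = recv[Str]
    μX = μX  (μ self-dual)
      recv[Unit] = send[Unit]
        recv[Unit] = send[Unit]
          recv[Int] = send[Int]
            offer{ok,data,ack} = select{ok,data,ack}  (offer→select)
              [ok]
                X self-dual
              [data]
                end self-dual
              [ack]
                X self-dual

send[Str].recv[Str].μX.send[Unit].send[Unit].send[Int].select{ok: X, data: end, ack: X}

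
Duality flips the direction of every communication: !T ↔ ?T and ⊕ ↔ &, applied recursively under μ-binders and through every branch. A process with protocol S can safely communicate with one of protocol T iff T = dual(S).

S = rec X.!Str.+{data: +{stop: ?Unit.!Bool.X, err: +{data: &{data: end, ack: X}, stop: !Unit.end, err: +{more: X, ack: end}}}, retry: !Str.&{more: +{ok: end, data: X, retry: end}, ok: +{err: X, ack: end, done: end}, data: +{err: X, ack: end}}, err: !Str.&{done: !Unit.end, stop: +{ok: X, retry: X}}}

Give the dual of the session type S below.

rec X ↦ rec X  (binder kept)
  !Str ↦ ?Str
    +{data,retry,err} ↦ &{data,retry,err}  (select→offer)
      • data:
        +{stop,err} ↦ &{stop,err}  (select→offer)
          • stop:
            ?Unit ↦ !Unit
              !Bool ↦ ?Bool
                X ↦ X
          • err:
            +{data,stop,err} ↦ &{data,stop,err}  (select→offer)
              • data:
                &{data,ack} ↦ +{data,ack}  (external→internal)
                  • data:
                    end ↦ end
                  • ack:
                    X ↦ X
              • stop:
                !Unit ↦ ?Unit
                  end ↦ end
              • err:
                +{more,ack} ↦ &{more,ack}  (select→offer)
                  • more:
                    X ↦ X
                  • ack:
                    end ↦ end
      • retry:
        !Str ↦ ?Str
          &{more,ok,data} ↦ +{more,ok,data}  (external→internal)
            • more:
              +{ok,data,retry} ↦ &{ok,data,retry}  (select→offer)
                • ok:
                  end ↦ end
                • data:
                  X ↦ X
                • retry:
                  end ↦ end
            • ok:
              +{err,ack,done} ↦ &{err,ack,done}  (select→offer)
                • err:
                  X ↦ X
                • ack:
                  end ↦ end
                • done:
                  end ↦ end
            • data:
              +{err,ack} ↦ &{err,ack}  (select→offer)
                • err:
                  X ↦ X
                • ack:
                  end ↦ end
      • err:
        !Str ↦ ?Str
          &{done,stop} ↦ +{done,stop}  (external→internal)
            • done:
              !Unit ↦ ?Unit
                end ↦ end
            • stop:
              +{ok,retry} ↦ &{ok,retry}  (select→offer)
                • ok:
                  X ↦ X
                • retry:
                  X ↦ X

rec X.?Str.&{data: &{stop: !Unit.?Bool.X, err: &{data: +{data: end, ack: X}, stop: ?Unit.end, err: &{more: X, ack: end}}}, retry: ?Str.+{more: &{ok: end, data: X, retry: end}, ok: &{err: X, ack: end, done: end}, data: &{err: X, ack: end}}, err: ?Str.+{done: ?Unit.end, stop: &{ok: X, retry: X}}}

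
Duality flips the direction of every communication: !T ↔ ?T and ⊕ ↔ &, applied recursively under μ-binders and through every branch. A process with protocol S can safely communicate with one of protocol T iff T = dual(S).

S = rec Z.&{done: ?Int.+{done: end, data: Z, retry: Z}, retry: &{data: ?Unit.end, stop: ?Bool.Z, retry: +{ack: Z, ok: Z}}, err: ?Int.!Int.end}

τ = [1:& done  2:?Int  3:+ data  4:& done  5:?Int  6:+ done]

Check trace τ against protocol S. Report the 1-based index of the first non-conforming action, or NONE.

[1] & done  ok  now at ?Int.+{done: end, data: rec Z.…, retry: rec Z.…}
[2] ?Int  ok  now at +{done: end, data: rec Z.…, retry: rec Z.…}
[3] + data  ok  now at rec Z.…
[4] & done  ok  now at ?Int.+{done: end, data: rec Z.…, retry: rec Z.…}
[5] ?Int  ok  now at +{done: end, data: rec Z.…, retry: rec Z.…}
[6] + done  ok  now at end
τ conforms to S (length 6)

NONE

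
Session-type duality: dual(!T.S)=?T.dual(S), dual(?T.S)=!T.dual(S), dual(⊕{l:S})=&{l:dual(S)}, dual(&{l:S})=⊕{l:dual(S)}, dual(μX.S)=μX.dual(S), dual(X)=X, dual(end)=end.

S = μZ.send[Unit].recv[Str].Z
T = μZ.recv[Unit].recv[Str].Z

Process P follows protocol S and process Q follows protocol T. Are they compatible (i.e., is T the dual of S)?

NO

μZ | μZ  ok (μ self-dual)
  send[Unit] | recv[Unit]  ok
    recv[Str] | recv[Str]  ✗ same direction on both sides — not dual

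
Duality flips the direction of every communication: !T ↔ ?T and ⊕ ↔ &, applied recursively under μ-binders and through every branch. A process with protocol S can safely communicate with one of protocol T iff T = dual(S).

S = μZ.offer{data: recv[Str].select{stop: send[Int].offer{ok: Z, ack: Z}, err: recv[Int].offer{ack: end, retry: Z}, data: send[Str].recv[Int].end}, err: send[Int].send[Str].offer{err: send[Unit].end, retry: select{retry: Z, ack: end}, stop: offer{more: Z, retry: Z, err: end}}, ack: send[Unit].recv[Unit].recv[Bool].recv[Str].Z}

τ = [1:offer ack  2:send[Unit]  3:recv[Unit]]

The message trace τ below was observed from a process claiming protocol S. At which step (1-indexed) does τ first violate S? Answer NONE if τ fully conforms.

@1 offer ack  ✓  state: send[Unit].recv[Unit].recv[Bool].recv[Str].μZ.…
@2 send[Unit]  ✓  state: recv[Unit].recv[Bool].recv[Str].μZ.…
@3 recv[Unit]  ✓  state: recv[Bool].recv[Str].μZ.…
trace exhausted — no violation

NONE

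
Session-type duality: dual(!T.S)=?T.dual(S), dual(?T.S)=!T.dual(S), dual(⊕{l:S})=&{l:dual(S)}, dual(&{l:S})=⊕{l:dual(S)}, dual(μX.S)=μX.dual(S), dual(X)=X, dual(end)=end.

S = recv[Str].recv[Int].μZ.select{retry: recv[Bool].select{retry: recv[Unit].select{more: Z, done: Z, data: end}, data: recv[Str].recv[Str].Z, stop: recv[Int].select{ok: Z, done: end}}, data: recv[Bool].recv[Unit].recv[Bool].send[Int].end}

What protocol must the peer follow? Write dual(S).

send[Str].send[Int].μZ.offer{retry: send[Bool].offer{retry: send[Unit].offer{more: Z, done: Z, data: end}, data: send[Str].send[Str].Z, stop: send[Int].offer{ok: Z, done: end}}, data: send[Bool].send[Unit].send[Bool].recv[Int].end}

recv[Str] = send[Str]
  recv[Int] = send[Int]
    μZ = μZ  (μ self-dual)
      select{retry,data} = offer{retry,data}  (select→offer)
        [retry]
          recv[Bool] = send[Bool]
            select{retry,data,stop} = offer{retry,data,stop}  (select→offer)
              [retry]
                recv[Unit] = send[Unit]
                  select{more,done,data} = offer{more,done,data}  (select→offer)
                    [more]
                      Z ↦ Z
                    [done]
                      Z ↦ Z
                    [data]
                      end ↦ end
              [data]
                recv[Str] = send[Str]
                  recv[Str] = send[Str]
                    Z ↦ Z
              [stop]
                recv[Int] = send[Int]
                  select{ok,done} = offer{ok,done}  (select→offer)
                    [ok]
                      Z ↦ Z
                    [done]
                      end ↦ end
        [data]
          recv[Bool] = send[Bool]
            recv[Unit] = send[Unit]
              recv[Bool] = send[Bool]
                send[Int] = recv[Int]
                  end ↦ end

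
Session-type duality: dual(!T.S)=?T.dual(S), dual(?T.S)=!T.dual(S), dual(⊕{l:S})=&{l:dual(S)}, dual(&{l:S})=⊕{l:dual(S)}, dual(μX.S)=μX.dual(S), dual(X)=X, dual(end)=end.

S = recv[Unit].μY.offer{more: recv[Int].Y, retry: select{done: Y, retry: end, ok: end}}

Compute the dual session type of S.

send[Unit].μY.select{more: send[Int].Y, retry: offer{done: Y, retry: end, ok: end}}

recv[Unit] ↦ send[Unit]
  μY ↦ μY  (rec unchanged)
    offer{more,retry} ↦ select{more,retry}  (external→internal)
      [more]
        recv[Int] ↦ send[Int]
          Y ↦ Y
      [retry]
        select{done,retry,ok} ↦ offer{done,retry,ok}  (internal→external)
          [done]
            Y ↦ Y
          [retry]
            end ↦ end
          [ok]
            end ↦ end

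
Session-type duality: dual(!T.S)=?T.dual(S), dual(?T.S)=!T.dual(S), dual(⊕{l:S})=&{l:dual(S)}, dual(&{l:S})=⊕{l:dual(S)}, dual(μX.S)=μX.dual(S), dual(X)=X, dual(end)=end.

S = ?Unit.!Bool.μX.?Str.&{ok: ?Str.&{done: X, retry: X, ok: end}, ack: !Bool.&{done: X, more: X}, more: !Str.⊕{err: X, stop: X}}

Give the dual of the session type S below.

?Unit = !Unit
  !Bool = ?Bool
    μX = μX  (binder kept)
      ?Str = !Str
        &{ok,ack,more} = ⊕{ok,ack,more}  (&→⊕)
          case ok:
            ?Str = !Str
              &{done,retry,ok} = ⊕{done,retry,ok}  (&→⊕)
                case done:
                  X ↦ X
                case retry:
                  X ↦ X
                case ok:
                  end ↦ end
          case ack:
            !Bool = ?Bool
              &{done,more} = ⊕{done,more}  (&→⊕)
                case done:
                  X ↦ X
                case more:
                  X ↦ X
          case more:
            !Str = ?Str
              ⊕{err,stop} = &{err,stop}  (internal→external)
                case err:
                  X ↦ X
                case stop:
                  X ↦ X

!Unit.?Bool.μX.!Str.⊕{ok: !Str.⊕{done: X, retry: X, ok: end}, ack: ?Bool.⊕{done: X, more: X}, more: ?Str.&{err: X, stop: X}}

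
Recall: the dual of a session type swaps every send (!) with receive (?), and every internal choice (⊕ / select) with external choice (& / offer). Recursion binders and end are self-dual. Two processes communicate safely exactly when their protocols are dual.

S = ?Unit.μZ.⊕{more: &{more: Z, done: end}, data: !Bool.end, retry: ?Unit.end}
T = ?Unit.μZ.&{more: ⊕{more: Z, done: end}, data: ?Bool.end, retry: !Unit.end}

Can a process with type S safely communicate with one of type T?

?Unit | ?Unit  ✗ same direction on both sides — not dual

NO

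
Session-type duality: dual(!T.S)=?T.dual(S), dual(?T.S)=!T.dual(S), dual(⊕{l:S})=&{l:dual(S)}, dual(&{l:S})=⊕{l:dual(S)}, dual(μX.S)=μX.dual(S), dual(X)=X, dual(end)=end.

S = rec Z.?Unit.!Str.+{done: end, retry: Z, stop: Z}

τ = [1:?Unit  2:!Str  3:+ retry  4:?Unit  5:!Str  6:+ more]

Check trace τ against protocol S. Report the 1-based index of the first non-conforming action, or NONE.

6

step 1: ?Unit  ok  residual = !Str.+{done: end, retry: rec Z.…, stop: rec Z.…}
step 2: !Str  ok  residual = +{done: end, retry: rec Z.…, stop: rec Z.…}
step 3: + retry  ok  residual = rec Z.…
step 4: ?Unit  ok  residual = !Str.+{done: end, retry: rec Z.…, stop: rec Z.…}
step 5: !Str  ok  residual = +{done: end, retry: rec Z.…, stop: rec Z.…}
step 6: got + more, protocol expects + done or + retry or + stop  ✗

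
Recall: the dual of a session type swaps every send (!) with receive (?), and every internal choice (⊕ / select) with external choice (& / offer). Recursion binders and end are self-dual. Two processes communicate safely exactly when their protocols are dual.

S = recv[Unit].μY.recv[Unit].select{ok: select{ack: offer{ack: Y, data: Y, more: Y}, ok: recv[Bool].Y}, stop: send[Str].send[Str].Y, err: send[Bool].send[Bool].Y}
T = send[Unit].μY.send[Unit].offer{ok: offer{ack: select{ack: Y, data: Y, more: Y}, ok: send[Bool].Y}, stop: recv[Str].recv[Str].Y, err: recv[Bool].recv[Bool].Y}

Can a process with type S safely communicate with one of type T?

YES

recv[Unit] ‖ send[Unit]  match
  μY ‖ μY  match (binder kept)
    recv[Unit] ‖ send[Unit]  match
      select{ok,stop,err} ‖ offer{ok,stop,err}  match label sets agree
        [ok]
          select{ack,ok} ‖ offer{ack,ok}  match label sets agree
            [ack]
              offer{ack,data,more} ‖ select{ack,data,more}  match label sets agree
                [ack]
                  Y ‖ Y  match
                [data]
                  Y ‖ Y  match
                [more]
                  Y ‖ Y  match
            [ok]
              recv[Bool] ‖ send[Bool]  match
                Y ‖ Y  match
        [stop]
          send[Str] ‖ recv[Str]  match
            send[Str] ‖ recv[Str]  match
              Y ‖ Y  match
        [err]
          send[Bool] ‖ recv[Bool]  match
            send[Bool] ‖ recv[Bool]  match
              Y ‖ Y  match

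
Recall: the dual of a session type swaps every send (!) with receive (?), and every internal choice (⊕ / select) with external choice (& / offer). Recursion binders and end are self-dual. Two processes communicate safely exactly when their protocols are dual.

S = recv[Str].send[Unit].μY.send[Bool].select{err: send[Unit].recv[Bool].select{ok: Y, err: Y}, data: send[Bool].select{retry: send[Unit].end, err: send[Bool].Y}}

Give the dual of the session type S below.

send[Str].recv[Unit].μY.recv[Bool].offer{err: recv[Unit].send[Bool].offer{ok: Y, err: Y}, data: recv[Bool].offer{retry: recv[Unit].end, err: recv[Bool].Y}}

recv[Str] = send[Str]
  send[Unit] = recv[Unit]
    μY = μY  (μ self-dual)
      send[Bool] = recv[Bool]
        select{err,data} = offer{err,data}  (⊕→&)
          case err:
            send[Unit] = recv[Unit]
              recv[Bool] = send[Bool]
                select{ok,err} = offer{ok,err}  (⊕→&)
                  case ok:
                    dual(Y) = Y
                  case err:
                    dual(Y) = Y
          case data:
            send[Bool] = recv[Bool]
              select{retry,err} = offer{retry,err}  (⊕→&)
                case retry:
                  send[Unit] = recv[Unit]
                    dual(end) = end
                case err:
                  send[Bool] = recv[Bool]
                    dual(Y) = Y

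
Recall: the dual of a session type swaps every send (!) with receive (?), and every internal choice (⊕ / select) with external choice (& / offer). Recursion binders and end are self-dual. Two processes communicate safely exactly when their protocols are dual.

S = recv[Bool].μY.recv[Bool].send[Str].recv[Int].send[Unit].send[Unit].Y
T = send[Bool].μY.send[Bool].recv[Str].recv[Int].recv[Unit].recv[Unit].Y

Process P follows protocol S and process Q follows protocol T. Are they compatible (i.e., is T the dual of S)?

NO

recv[Bool] ‖ send[Bool]  ✓
  μY ‖ μY  ✓ (rec unchanged)
    recv[Bool] ‖ send[Bool]  ✓
      send[Str] ‖ recv[Str]  ✓
        recv[Int] ‖ recv[Int]  ✗ same direction on both sides — not dual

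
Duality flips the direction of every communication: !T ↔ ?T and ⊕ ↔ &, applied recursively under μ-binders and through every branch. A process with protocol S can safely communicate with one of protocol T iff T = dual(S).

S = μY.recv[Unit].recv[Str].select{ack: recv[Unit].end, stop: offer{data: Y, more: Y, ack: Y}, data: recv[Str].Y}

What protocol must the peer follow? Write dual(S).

μY.send[Unit].send[Str].offer{ack: send[Unit].end, stop: select{data: Y, more: Y, ack: Y}, data: send[Str].Y}

μY → μY  (binder kept)
  recv[Unit] → send[Unit]
    recv[Str] → send[Str]
      select{ack,stop,data} → offer{ack,stop,data}  (internal→external)
        • ack:
          recv[Unit] → send[Unit]
            dual(end) = end
        • stop:
          offer{data,more,ack} → select{data,more,ack}  (&→⊕)
            • data:
              dual(Y) = Y
            • more:
              dual(Y) = Y
            • ack:
              dual(Y) = Y
        • data:
          recv[Str] → send[Str]
            dual(Y) = Y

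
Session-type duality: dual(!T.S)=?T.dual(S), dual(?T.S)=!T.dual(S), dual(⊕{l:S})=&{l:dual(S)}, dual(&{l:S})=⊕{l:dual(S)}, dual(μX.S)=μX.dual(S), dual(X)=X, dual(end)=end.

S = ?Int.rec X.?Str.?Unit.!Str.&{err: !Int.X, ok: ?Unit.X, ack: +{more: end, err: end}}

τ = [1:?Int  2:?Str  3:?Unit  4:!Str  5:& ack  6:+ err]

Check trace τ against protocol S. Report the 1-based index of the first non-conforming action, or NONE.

step 1: ?Int  match  residual = rec X.…
step 2: ?Str  match  residual = ?Unit.!Str.&{err: !Int.rec X.…, ok: ?Unit.rec X.…, ack: +{more: end, err: end}}
step 3: ?Unit  match  residual = !Str.&{err: !Int.rec X.…, ok: ?Unit.rec X.…, ack: +{more: end, err: end}}
step 4: !Str  match  residual = &{err: !Int.rec X.…, ok: ?Unit.rec X.…, ack: +{more: end, err: end}}
step 5: & ack  match  residual = +{more: end, err: end}
step 6: + err  match  residual = end
all 6 steps conform

NONE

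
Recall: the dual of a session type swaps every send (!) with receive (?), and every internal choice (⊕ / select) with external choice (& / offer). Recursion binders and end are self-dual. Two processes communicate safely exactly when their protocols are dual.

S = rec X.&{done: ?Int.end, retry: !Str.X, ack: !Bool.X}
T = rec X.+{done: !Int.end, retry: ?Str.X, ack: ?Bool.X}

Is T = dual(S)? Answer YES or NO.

YES

rec X vs rec X  match (rec unchanged)
  &{done,retry,ack} vs +{done,retry,ack}  match labels match
    [done]
      ?Int vs !Int  match
        end vs end  match
    [retry]
      !Str vs ?Str  match
        X vs X  match
    [ack]
      !Bool vs ?Bool  match
        X vs X  match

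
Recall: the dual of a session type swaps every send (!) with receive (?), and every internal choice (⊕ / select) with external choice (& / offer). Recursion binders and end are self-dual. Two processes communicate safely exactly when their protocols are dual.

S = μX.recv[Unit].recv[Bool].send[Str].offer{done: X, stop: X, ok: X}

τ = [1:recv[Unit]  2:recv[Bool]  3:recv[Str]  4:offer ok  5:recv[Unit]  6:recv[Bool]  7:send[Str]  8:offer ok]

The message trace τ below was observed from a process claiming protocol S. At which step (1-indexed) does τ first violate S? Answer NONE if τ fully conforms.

3

step 1: recv[Unit]  match  cont: recv[Bool].send[Str].offer{done: μX.…, stop: μX.…, ok: μX.…}
step 2: recv[Bool]  match  cont: send[Str].offer{done: μX.…, stop: μX.…, ok: μX.…}
step 3: got recv[Str], protocol expects send[Str]  ✗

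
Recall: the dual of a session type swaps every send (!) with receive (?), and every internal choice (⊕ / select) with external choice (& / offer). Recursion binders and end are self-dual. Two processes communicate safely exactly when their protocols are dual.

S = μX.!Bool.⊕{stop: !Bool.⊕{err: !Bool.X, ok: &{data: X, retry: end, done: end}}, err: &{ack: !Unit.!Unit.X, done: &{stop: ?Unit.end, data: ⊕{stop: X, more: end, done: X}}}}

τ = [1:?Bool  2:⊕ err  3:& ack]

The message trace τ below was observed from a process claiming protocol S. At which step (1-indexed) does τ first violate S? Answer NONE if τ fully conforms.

1

[1] got ?Bool, protocol expects !Bool  ✗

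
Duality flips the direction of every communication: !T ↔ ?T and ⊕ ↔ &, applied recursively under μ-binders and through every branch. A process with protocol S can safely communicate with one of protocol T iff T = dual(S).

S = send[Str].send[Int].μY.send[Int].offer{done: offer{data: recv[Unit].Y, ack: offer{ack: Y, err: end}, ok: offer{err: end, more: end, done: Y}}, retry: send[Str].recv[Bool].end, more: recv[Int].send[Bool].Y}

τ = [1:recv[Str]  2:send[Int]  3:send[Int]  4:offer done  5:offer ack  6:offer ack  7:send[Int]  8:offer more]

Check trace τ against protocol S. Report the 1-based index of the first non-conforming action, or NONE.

@1 got recv[Str], protocol expects send[Str]  ✗

1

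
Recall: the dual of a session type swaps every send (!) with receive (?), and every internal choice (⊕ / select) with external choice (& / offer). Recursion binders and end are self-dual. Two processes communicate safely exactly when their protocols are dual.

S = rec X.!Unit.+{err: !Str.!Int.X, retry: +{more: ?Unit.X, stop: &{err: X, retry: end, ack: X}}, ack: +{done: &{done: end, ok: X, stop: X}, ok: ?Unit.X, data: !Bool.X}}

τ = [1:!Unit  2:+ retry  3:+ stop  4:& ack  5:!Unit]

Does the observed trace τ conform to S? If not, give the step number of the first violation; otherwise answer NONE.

step 1: !Unit  match  now at +{err: !Str.!Int.rec X.…, retry: +{more: ?Unit.rec X.…, stop: &{err: rec X.…, retry: end, ack: rec X.…}}, ack: +{done: &{done: end, ok: rec X.…, stop: rec X.…}, ok: ?Unit.rec X.…, data: !Bool.rec X.…}}
step 2: + retry  match  now at +{more: ?Unit.rec X.…, stop: &{err: rec X.…, retry: end, ack: rec X.…}}
step 3: + stop  match  now at &{err: rec X.…, retry: end, ack: rec X.…}
step 4: & ack  match  now at rec X.…
step 5: !Unit  match  now at +{err: !Str.!Int.rec X.…, retry: +{more: ?Unit.rec X.…, stop: &{err: rec X.…, retry: end, ack: rec X.…}}, ack: +{done: &{done: end, ok: rec X.…, stop: rec X.…}, ok: ?Unit.rec X.…, data: !Bool.rec X.…}}
trace exhausted — no violation

NONE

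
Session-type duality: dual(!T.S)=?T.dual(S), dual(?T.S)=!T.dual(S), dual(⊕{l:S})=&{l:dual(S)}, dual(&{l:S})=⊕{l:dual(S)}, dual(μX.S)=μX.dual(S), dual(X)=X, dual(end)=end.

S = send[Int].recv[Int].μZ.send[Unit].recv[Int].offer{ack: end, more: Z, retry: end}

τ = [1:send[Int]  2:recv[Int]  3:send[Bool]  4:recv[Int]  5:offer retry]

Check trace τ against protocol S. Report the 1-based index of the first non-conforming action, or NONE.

3

step 1: send[Int]  ✓  cont: recv[Int].μZ.…
step 2: recv[Int]  ✓  cont: μZ.…
step 3: got send[Bool], protocol expects send[Unit]  ✗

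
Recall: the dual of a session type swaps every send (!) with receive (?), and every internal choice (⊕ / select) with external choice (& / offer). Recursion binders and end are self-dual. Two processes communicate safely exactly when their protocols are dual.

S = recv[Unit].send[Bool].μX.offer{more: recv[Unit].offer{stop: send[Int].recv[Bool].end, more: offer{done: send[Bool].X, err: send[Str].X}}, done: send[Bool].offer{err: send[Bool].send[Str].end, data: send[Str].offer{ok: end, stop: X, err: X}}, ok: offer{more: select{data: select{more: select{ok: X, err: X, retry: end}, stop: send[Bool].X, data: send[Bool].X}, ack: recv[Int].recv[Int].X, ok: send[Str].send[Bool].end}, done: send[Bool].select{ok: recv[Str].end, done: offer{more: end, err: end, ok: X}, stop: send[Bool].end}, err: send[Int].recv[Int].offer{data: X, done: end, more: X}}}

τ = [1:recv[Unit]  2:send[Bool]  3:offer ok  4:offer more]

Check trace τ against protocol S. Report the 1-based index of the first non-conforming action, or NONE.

NONE

step 1: recv[Unit]  match  residual = send[Bool].μX.…
step 2: send[Bool]  match  residual = μX.…
step 3: offer ok  match  residual = offer{more: select{data: select{more: select{ok: μX.…, err: μX.…, retry: end}, stop: send[Bool].μX.…, data: send[Bool].μX.…}, ack: recv[Int].recv[Int].μX.…, ok: send[Str].send[Bool].end}, done: send[Bool].select{ok: recv[Str].end, done: offer{more: end, err: end, ok: μX.…}, stop: send[Bool].end}, err: send[Int].recv[Int].offer{data: μX.…, done: end, more: μX.…}}
step 4: offer more  match  residual = select{data: select{more: select{ok: μX.…, err: μX.…, retry: end}, stop: send[Bool].μX.…, data: send[Bool].μX.…}, ack: recv[Int].recv[Int].μX.…, ok: send[Str].send[Bool].end}
τ conforms to S (length 4)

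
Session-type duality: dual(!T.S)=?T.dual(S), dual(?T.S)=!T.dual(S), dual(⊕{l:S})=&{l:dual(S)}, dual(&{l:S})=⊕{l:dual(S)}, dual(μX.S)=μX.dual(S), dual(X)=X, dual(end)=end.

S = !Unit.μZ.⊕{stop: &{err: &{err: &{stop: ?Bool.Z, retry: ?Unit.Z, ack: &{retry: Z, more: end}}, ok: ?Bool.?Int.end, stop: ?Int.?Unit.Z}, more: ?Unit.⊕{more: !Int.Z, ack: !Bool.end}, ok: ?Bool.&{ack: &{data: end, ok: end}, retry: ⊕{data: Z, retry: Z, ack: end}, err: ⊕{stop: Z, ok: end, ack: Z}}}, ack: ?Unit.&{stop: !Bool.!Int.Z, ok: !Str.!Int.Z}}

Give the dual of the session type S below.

!Unit = ?Unit
  μZ = μZ  (rec unchanged)
    ⊕{stop,ack} = &{stop,ack}  (select→offer)
      • stop:
        &{err,more,ok} = ⊕{err,more,ok}  (external→internal)
          • err:
            &{err,ok,stop} = ⊕{err,ok,stop}  (external→internal)
              • err:
                &{stop,retry,ack} = ⊕{stop,retry,ack}  (external→internal)
                  • stop:
                    ?Bool = !Bool
                      Z ↦ Z
                  • retry:
                    ?Unit = !Unit
                      Z ↦ Z
                  • ack:
                    &{retry,more} = ⊕{retry,more}  (external→internal)
                      • retry:
                        Z ↦ Z
                      • more:
                        end ↦ end
              • ok:
                ?Bool = !Bool
                  ?Int = !Int
                    end ↦ end
              • stop:
                ?Int = !Int
                  ?Unit = !Unit
                    Z ↦ Z
          • more:
            ?Unit = !Unit
              ⊕{more,ack} = &{more,ack}  (select→offer)
                • more:
                  !Int = ?Int
                    Z ↦ Z
                • ack:
                  !Bool = ?Bool
                    end ↦ end
          • ok:
            ?Bool = !Bool
              &{ack,retry,err} = ⊕{ack,retry,err}  (external→internal)
                • ack:
                  &{data,ok} = ⊕{data,ok}  (external→internal)
                    • data:
                      end ↦ end
                    • ok:
                      end ↦ end
                • retry:
                  ⊕{data,retry,ack} = &{data,retry,ack}  (select→offer)
                    • data:
                      Z ↦ Z
                    • retry:
                      Z ↦ Z
                    • ack:
                      end ↦ end
                • err:
                  ⊕{stop,ok,ack} = &{stop,ok,ack}  (select→offer)
                    • stop:
                      Z ↦ Z
                    • ok:
                      end ↦ end
                    • ack:
                      Z ↦ Z
      • ack:
        ?Unit = !Unit
          &{stop,ok} = ⊕{stop,ok}  (external→internal)
            • stop:
              !Bool = ?Bool
                !Int = ?Int
                  Z ↦ Z
            • ok:
              !Str = ?Str
                !Int = ?Int
                  Z ↦ Z

?Unit.μZ.&{stop: ⊕{err: ⊕{err: ⊕{stop: !Bool.Z, retry: !Unit.Z, ack: ⊕{retry: Z, more: end}}, ok: !Bool.!Int.end, stop: !Int.!Unit.Z}, more: !Unit.&{more: ?Int.Z, ack: ?Bool.end}, ok: !Bool.⊕{ack: ⊕{data: end, ok: end}, retry: &{data: Z, retry: Z, ack: end}, err: &{stop: Z, ok: end, ack: Z}}}, ack: !Unit.⊕{stop: ?Bool.?Int.Z, ok: ?Str.?Int.Z}}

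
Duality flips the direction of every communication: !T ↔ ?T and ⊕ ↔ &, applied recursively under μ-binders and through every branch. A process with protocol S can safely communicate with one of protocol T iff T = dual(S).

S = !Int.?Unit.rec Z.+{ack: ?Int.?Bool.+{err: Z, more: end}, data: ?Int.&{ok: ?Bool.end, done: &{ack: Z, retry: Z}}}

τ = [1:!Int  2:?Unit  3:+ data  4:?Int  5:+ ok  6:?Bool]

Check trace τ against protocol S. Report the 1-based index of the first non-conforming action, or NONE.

5

@1 !Int  ok  state: ?Unit.rec Z.…
@2 ?Unit  ok  state: rec Z.…
@3 + data  ok  state: ?Int.&{ok: ?Bool.end, done: &{ack: rec Z.…, retry: rec Z.…}}
@4 ?Int  ok  state: &{ok: ?Bool.end, done: &{ack: rec Z.…, retry: rec Z.…}}
@5 got + ok, protocol expects & ok or & done  ✗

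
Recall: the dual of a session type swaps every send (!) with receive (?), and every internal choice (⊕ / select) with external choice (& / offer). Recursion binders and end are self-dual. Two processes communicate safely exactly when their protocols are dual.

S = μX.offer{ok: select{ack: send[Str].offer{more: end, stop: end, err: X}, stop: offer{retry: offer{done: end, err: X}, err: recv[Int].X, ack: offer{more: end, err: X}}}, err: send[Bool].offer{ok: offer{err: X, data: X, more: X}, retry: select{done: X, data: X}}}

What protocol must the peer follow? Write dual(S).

μX = μX  (μ self-dual)
  offer{ok,err} = select{ok,err}  (&→⊕)
    case ok:
      select{ack,stop} = offer{ack,stop}  (select→offer)
        case ack:
          send[Str] = recv[Str]
            offer{more,stop,err} = select{more,stop,err}  (&→⊕)
              case more:
                dual(end) = end
              case stop:
                dual(end) = end
              case err:
                dual(X) = X
        case stop:
          offer{retry,err,ack} = select{retry,err,ack}  (&→⊕)
            case retry:
              offer{done,err} = select{done,err}  (&→⊕)
                case done:
                  dual(end) = end
                case err:
                  dual(X) = X
            case err:
              recv[Int] = send[Int]
                dual(X) = X
            case ack:
              offer{more,err} = select{more,err}  (&→⊕)
                case more:
                  dual(end) = end
                case err:
                  dual(X) = X
    case err:
      send[Bool] = recv[Bool]
        offer{ok,retry} = select{ok,retry}  (&→⊕)
          case ok:
            offer{err,data,more} = select{err,data,more}  (&→⊕)
              case err:
                dual(X) = X
              case data:
                dual(X) = X
              case more:
                dual(X) = X
          case retry:
            select{done,data} = offer{done,data}  (select→offer)
              case done:
                dual(X) = X
              case data:
                dual(X) = X

μX.select{ok: offer{ack: recv[Str].select{more: end, stop: end, err: X}, stop: select{retry: select{done: end, err: X}, err: send[Int].X, ack: select{more: end, err: X}}}, err: recv[Bool].select{ok: select{err: X, data: X, more: X}, retry: offer{done: X, data: X}}}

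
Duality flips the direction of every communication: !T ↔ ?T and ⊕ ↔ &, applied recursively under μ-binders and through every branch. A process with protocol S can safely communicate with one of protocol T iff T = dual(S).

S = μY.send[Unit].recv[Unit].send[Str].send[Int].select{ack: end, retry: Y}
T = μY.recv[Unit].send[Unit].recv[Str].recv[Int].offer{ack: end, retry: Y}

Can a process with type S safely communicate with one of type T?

μY ‖ μY  ok (rec unchanged)
  send[Unit] ‖ recv[Unit]  ok
    recv[Unit] ‖ send[Unit]  ok
      send[Str] ‖ recv[Str]  ok
        send[Int] ‖ recv[Int]  ok
          select{ack,retry} ‖ offer{ack,retry}  ok same labels
            case ack:
              end ‖ end  ok
            case retry:
              Y ‖ Y  ok

YES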